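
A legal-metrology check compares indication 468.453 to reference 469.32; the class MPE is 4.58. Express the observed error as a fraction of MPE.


e = indication - reference = 468.453 - 469.32 = -0.8670
|e| = 0.8670
ratio = |e| / MPE = 0.8670 / 4.58
ratio = 0.1893

0.1893


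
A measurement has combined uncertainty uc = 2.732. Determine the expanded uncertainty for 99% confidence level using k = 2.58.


U = k * uc
U = 2.58 * 2.732
U = 7.0486

7.0486


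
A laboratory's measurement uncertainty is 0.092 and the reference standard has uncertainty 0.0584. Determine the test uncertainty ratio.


TUR = u_lab / u_ref
= 0.092 / 0.0584
= 1.5753

1.5753


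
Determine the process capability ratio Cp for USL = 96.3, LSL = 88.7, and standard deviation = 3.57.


Cp = (USL - LSL) / (6 * sigma)
= (96.3 - 88.7) / (6 * 3.57)
= 7.6000 / 21.4200
= 0.3548

0.3548


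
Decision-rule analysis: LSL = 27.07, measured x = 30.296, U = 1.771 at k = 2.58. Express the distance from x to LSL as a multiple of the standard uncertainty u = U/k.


u = U / k = 1.771 / 2.58 = 0.68643411
margin = |LSL - x| = |27.07 - 30.296| = 3.226
z = margin / u = 3.226 / 0.68643411
z = 4.6996

4.6996


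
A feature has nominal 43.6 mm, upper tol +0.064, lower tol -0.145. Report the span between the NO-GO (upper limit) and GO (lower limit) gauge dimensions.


GO = nominal - lower_tol (smallest hole = maximum material condition)
GO = 43.6 - 0.145 = 43.455
NO-GO = nominal + upper_tol (largest hole = least material condition)
NO-GO = 43.6 + 0.064 = 43.664
spread = NO-GO - GO = 43.664 - 43.455 = 0.2090

0.2090


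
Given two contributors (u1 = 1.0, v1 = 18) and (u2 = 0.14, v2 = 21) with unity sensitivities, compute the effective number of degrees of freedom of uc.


uc = sqrt(u1^2 + u2^2) = sqrt(1.0^2 + 0.14^2) = 1.0097524
v_eff = uc^4 / (u1^4/v1 + u2^4/v2)
= 1.0097524^4 / (1.0^4/18 + 0.14^4/21)
= 1.039584 / 0.055573849
v_eff = 18.7064

18.7064


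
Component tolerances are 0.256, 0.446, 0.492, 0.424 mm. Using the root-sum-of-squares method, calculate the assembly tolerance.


RSS = sqrt(0.256^2 + 0.446^2 + 0.492^2 + 0.424^2)
= sqrt(0.686292)
= 0.8284

0.8284


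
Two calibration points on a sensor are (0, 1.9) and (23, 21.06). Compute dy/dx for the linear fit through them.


slope = (y2 - y1) / (x2 - x1)
= (21.06 - 1.9) / (23 - 0)
= 19.1600 / 23
= 0.8330

0.8330


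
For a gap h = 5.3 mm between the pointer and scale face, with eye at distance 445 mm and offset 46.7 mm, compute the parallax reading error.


error = h * offset / d
= 5.3 * 46.7 / 445
= 0.5562

0.5562


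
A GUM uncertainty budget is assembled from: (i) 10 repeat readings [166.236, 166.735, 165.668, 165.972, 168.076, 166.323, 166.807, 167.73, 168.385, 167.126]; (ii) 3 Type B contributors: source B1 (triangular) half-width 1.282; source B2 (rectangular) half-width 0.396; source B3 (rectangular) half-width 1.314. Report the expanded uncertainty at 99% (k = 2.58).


mean = (166.236 + 166.735 + 165.668 + 165.972 + 168.076 + 166.323 + 166.807 + 167.73 + 168.385 + 167.126) / 10 = 166.9058
s = sqrt(sum((x - mean)^2)/(n-1)) = 0.91387743
u_A = s / sqrt(n) = 0.91387743 / sqrt(10) = 0.28899342
u_B1 = 1.282 / sqrt(6) = 0.52337431
u_B2 = 0.396 / sqrt(3) = 0.22863071
u_B3 = 1.314 / sqrt(3) = 0.75863825
uc = sqrt(0.28899342^2 + 0.52337431^2 + 0.22863071^2 + 0.75863825^2) = 0.9925935
U = k * uc = 2.58 * 0.9925935
U = 2.5609

2.5609


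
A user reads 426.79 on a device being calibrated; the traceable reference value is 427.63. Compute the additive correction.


Correction = standard - reading
= 427.63 - 426.79
= 0.8400

0.8400


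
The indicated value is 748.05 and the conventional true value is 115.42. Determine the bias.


Systematic error = measured - true
= 748.05 - 115.42
= 632.6300

632.6300


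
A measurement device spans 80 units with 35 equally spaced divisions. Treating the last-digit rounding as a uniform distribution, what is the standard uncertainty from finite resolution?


resolution = range / divisions
resolution = 80 / 35 = 2.2857143
u_res = resolution / (2*sqrt(3))
u_res = 2.2857143 / 3.4641016
u_res = 0.6598

0.6598


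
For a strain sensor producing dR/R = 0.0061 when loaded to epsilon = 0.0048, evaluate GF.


GF = (dR/R) / epsilon
= 0.0061 / 0.0048
= 1.2708

1.2708


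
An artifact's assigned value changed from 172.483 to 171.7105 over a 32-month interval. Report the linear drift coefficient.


rate = (v2 - v1) / months
= (171.7105 - 172.483) / 32
= -0.7725 / 32
= -0.0241

-0.0241


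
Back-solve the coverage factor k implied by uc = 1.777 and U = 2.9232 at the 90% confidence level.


k = U / uc
k = 2.9232 / 1.777
k = 1.645

1.645


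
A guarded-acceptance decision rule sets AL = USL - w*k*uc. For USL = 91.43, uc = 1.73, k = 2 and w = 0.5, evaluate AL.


U = k * uc = 2 * 1.73 = 3.46
guard band g = w * U = 0.5 * 3.46 = 1.73
AL = USL - g = 91.43 - 1.73
AL = 89.7000

89.7000


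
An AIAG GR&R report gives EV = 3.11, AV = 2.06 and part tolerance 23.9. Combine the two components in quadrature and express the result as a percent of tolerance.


GRR = sqrt(EV^2 + AV^2) = sqrt(3.11^2 + 2.06^2) = 3.7303753
%GRR = GRR / tol * 100 = 3.7303753 / 23.9 * 100
%GRR = 15.6083

15.6083


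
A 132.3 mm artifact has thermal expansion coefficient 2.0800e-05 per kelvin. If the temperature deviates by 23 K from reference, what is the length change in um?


dL = L * alpha * dT
= 132.3 * 2.0800e-05 * 23
= 0.0632923 mm
dL_um = 0.0632923 * 1000 = 63.2923 um

63.2923


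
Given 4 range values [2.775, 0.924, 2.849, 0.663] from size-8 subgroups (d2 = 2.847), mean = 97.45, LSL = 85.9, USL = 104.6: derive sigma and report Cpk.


R_bar = (2.775 + 0.924 + 2.849 + 0.663) / 4 = 1.80275
sigma = R_bar / d2 = 1.80275 / 2.847 = 0.6332104
Cp = (USL - LSL)/(6*sigma) = (104.6 - 85.9)/(6*0.6332104) = 4.9220
Cpu = (104.6 - 97.45)/(3*0.6332104) = 3.7639
Cpl = (97.45 - 85.9)/(3*0.6332104) = 6.0801
Cpk = min(Cpu, Cpl) = 3.7639

3.7639


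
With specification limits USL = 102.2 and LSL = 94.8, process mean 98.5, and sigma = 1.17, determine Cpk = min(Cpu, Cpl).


Cpu = (USL - mean) / (3*sigma) = (102.2 - 98.5) / (3*1.17) = 1.0541
Cpl = (mean - LSL) / (3*sigma) = (98.5 - 94.8) / (3*1.17) = 1.0541
Cpk = min(Cpu, Cpl) = 1.0541

1.0541


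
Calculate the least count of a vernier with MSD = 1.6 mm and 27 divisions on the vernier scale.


LC = MSD / n_div
= 1.6 / 27
= 0.0593

0.0593


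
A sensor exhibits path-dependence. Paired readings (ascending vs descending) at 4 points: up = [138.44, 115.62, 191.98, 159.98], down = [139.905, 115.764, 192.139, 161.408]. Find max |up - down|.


|138.44 - 139.905| = 1.4650
|115.62 - 115.764| = 0.1440
|191.98 - 192.139| = 0.1590
|159.98 - 161.408| = 1.4280
hysteresis = max(diffs) = 1.4650

1.4650


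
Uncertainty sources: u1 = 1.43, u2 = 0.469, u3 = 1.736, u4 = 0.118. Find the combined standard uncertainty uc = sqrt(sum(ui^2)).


uc = sqrt(1.43^2 + 0.469^2 + 1.736^2 + 0.118^2)
uc = sqrt(5.292481)
uc = 2.3005

2.3005


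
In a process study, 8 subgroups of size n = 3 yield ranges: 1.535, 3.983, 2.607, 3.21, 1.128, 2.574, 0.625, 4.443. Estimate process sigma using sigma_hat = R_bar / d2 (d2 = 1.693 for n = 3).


R_bar = (1.535 + 3.983 + 2.607 + 3.21 + 1.128 + 2.574 + 0.625 + 4.443) / 8
R_bar = 20.105 / 8 = 2.513125
sigma_hat = R_bar / d2 = 2.513125 / 1.693 = 1.4844

1.4844


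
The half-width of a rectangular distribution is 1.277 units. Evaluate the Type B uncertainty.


u_B = half_width / sqrt(3)
u_B = 1.277 / 1.7320508
u_B = 0.7373

0.7373


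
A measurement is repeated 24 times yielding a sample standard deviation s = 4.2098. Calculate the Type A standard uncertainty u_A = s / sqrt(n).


u_A = s / sqrt(n)
u_A = 4.2098 / sqrt(24)
u_A = 4.2098 / 4.8989795
u_A = 0.8593

0.8593


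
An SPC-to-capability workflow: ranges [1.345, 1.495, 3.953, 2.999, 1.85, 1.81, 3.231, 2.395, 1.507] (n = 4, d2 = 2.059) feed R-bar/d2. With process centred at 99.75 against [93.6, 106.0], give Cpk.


R_bar = (1.345 + 1.495 + 3.953 + 2.999 + 1.85 + 1.81 + 3.231 + 2.395 + 1.507) / 9 = 2.2872222
sigma = R_bar / d2 = 2.2872222 / 2.059 = 1.1108413
Cp = (USL - LSL)/(6*sigma) = (106.0 - 93.6)/(6*1.1108413) = 1.8605
Cpu = (106.0 - 99.75)/(3*1.1108413) = 1.8755
Cpl = (99.75 - 93.6)/(3*1.1108413) = 1.8454
Cpk = min(Cpu, Cpl) = 1.8454

1.8454


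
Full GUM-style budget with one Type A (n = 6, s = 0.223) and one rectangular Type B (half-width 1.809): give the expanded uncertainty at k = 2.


u_A = s / sqrt(n) = 0.223 / sqrt(6) = 0.091039369
u_B = half_width / sqrt(3) = 1.809 / sqrt(3) = 1.0444266
uc = sqrt(u_A^2 + u_B^2) = sqrt(0.091039369^2 + 1.0444266^2) = 1.0483869
U = k * uc = 2 * 1.0483869
U = 2.0968

2.0968


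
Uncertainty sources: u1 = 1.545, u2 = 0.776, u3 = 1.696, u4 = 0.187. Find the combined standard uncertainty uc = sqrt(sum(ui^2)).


uc = sqrt(1.545^2 + 0.776^2 + 1.696^2 + 0.187^2)
uc = sqrt(5.900586)
uc = 2.4291

2.4291


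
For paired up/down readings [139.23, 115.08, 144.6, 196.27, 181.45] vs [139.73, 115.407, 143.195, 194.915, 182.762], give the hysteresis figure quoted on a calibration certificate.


|139.23 - 139.73| = 0.5000
|115.08 - 115.407| = 0.3270
|144.6 - 143.195| = 1.4050
|196.27 - 194.915| = 1.3550
|181.45 - 182.762| = 1.3120
hysteresis = max(diffs) = 1.4050

1.4050


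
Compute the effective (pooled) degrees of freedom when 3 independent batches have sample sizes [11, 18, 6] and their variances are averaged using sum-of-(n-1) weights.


nu = sum_i (n_i - 1)
nu = ((11 - 1) + (18 - 1) + (6 - 1))
nu = 10 + 17 + 5
nu = 32

32


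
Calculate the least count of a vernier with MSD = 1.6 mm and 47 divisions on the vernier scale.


LC = MSD / n_div
= 1.6 / 47
= 0.0340

0.0340


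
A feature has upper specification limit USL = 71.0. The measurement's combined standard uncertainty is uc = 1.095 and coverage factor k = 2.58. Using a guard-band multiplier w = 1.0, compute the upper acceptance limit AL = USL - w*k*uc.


U = k * uc = 2.58 * 1.095 = 2.8251
guard band g = w * U = 1.0 * 2.8251 = 2.8251
AL = USL - g = 71.0 - 2.8251
AL = 68.1749

68.1749


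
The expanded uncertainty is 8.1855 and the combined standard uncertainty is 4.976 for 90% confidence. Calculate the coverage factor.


k = U / uc
k = 8.1855 / 4.976
k = 1.645

1.645


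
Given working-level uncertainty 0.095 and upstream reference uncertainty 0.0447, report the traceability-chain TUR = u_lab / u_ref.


TUR = u_lab / u_ref
= 0.095 / 0.0447
= 2.1253

2.1253


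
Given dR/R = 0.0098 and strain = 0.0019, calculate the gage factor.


GF = (dR/R) / epsilon
= 0.0098 / 0.0019
= 5.1579

5.1579


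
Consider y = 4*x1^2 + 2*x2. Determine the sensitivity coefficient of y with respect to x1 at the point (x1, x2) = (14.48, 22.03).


y = 4*x1^2 + 2*x2
dy/dx1 = 2*4*x1
Evaluate at x1 = 14.48: c1 = 8 * 14.48
c1 = 115.8400

115.8400


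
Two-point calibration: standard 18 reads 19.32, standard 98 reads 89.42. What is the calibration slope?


slope = (y2 - y1) / (x2 - x1)
= (89.42 - 19.32) / (98 - 18)
= 70.1000 / 80
= 0.8762

0.8762


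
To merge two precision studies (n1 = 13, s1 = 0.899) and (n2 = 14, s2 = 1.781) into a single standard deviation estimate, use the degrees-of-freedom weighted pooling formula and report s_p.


s_p = sqrt(((n1-1)*s1^2 + (n2-1)*s2^2) / (n1+n2-2))
numerator = (13-1)*0.899^2 + (14-1)*1.781^2 = 9.698412 + 41.235493 = 50.933905
denominator = 13 + 14 - 2 = 25
s_p^2 = 50.933905 / 25 = 2.0373562
s_p = sqrt(2.0373562) = 1.4274

1.4274


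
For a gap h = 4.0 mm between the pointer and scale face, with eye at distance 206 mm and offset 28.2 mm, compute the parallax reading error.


error = h * offset / d
= 4.0 * 28.2 / 206
= 0.5476

0.5476


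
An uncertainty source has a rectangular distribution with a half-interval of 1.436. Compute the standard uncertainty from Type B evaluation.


u_B = half_width / sqrt(3)
u_B = 1.436 / 1.7320508
u_B = 0.8291

0.8291


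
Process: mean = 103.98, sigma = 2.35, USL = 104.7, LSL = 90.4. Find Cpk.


Cpu = (USL - mean) / (3*sigma) = (104.7 - 103.98) / (3*2.35) = 0.1021
Cpl = (mean - LSL) / (3*sigma) = (103.98 - 90.4) / (3*2.35) = 1.9262
Cpk = min(Cpu, Cpl) = 0.1021

0.1021


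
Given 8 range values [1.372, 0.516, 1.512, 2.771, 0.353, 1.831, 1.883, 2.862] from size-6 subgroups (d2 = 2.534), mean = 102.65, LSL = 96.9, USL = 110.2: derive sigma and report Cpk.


R_bar = (1.372 + 0.516 + 1.512 + 2.771 + 0.353 + 1.831 + 1.883 + 2.862) / 8 = 1.6375
sigma = R_bar / d2 = 1.6375 / 2.534 = 0.64621152
Cp = (USL - LSL)/(6*sigma) = (110.2 - 96.9)/(6*0.64621152) = 3.4302
Cpu = (110.2 - 102.65)/(3*0.64621152) = 3.8945
Cpl = (102.65 - 96.9)/(3*0.64621152) = 2.9660
Cpk = min(Cpu, Cpl) = 2.9660

2.9660


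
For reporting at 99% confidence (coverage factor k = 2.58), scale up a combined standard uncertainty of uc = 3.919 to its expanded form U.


U = k * uc
U = 2.58 * 3.919
U = 10.1110

10.1110


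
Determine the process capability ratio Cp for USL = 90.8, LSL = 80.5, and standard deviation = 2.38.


Cp = (USL - LSL) / (6 * sigma)
= (90.8 - 80.5) / (6 * 2.38)
= 10.3000 / 14.2800
= 0.7213

0.7213


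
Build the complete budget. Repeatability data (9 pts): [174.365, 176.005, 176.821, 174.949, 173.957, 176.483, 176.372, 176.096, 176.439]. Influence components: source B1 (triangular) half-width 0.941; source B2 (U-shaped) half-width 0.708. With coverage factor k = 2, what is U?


mean = (174.365 + 176.005 + 176.821 + 174.949 + 173.957 + 176.483 + 176.372 + 176.096 + 176.439) / 9 = 175.7207778
s = sqrt(sum((x - mean)^2)/(n-1)) = 1.0306349
u_A = s / sqrt(n) = 1.0306349 / sqrt(9) = 0.34354497
u_B1 = 0.941 / sqrt(6) = 0.38416164
u_B2 = 0.708 / sqrt(2) = 0.5006316
uc = sqrt(0.34354497^2 + 0.38416164^2 + 0.5006316^2) = 0.71849517
U = k * uc = 2 * 0.71849517
U = 1.4370

1.4370


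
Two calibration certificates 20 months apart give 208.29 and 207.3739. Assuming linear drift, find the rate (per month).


rate = (v2 - v1) / months
= (207.3739 - 208.29) / 20
= -0.9161 / 20
= -0.0458

-0.0458


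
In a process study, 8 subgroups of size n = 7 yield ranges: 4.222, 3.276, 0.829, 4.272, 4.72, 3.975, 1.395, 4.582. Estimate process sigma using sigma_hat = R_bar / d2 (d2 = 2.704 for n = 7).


R_bar = (4.222 + 3.276 + 0.829 + 4.272 + 4.72 + 3.975 + 1.395 + 4.582) / 8
R_bar = 27.271 / 8 = 3.408875
sigma_hat = R_bar / d2 = 3.408875 / 2.704 = 1.2607

1.2607


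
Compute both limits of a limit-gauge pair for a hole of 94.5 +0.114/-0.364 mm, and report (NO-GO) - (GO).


GO = nominal - lower_tol (smallest hole = maximum material condition)
GO = 94.5 - 0.364 = 94.136
NO-GO = nominal + upper_tol (largest hole = least material condition)
NO-GO = 94.5 + 0.114 = 94.614
spread = NO-GO - GO = 94.614 - 94.136 = 0.4780

0.4780


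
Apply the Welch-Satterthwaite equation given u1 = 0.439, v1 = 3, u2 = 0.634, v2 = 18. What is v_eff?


uc = sqrt(u1^2 + u2^2) = sqrt(0.439^2 + 0.634^2) = 0.77115303
v_eff = uc^4 / (u1^4/v1 + u2^4/v2)
= 0.77115303^4 / (0.439^4/3 + 0.634^4/18)
= 0.35364073 / 0.021356496
v_eff = 16.5589

16.5589


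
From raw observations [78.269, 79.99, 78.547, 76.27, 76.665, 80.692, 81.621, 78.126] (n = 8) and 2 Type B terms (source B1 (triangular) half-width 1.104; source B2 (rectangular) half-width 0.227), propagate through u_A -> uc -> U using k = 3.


mean = (78.269 + 79.99 + 78.547 + 76.27 + 76.665 + 80.692 + 81.621 + 78.126) / 8 = 78.7725
s = sqrt(sum((x - mean)^2)/(n-1)) = 1.8787202
u_A = s / sqrt(n) = 1.8787202 / sqrt(8) = 0.6642279
u_B1 = 1.104 / sqrt(6) = 0.45070611
u_B2 = 0.227 / sqrt(3) = 0.13105851
uc = sqrt(0.6642279^2 + 0.45070611^2 + 0.13105851^2) = 0.81333329
U = k * uc = 3 * 0.81333329
U = 2.4400

2.4400


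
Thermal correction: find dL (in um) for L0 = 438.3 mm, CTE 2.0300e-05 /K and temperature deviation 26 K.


dL = L * alpha * dT
= 438.3 * 2.0300e-05 * 26
= 0.2313347 mm
dL_um = 0.2313347 * 1000 = 231.3347 um

231.3347


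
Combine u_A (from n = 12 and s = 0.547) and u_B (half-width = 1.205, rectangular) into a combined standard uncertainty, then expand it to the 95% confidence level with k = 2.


u_A = s / sqrt(n) = 0.547 / sqrt(12) = 0.1579053
u_B = half_width / sqrt(3) = 1.205 / sqrt(3) = 0.69570707
uc = sqrt(u_A^2 + u_B^2) = sqrt(0.1579053^2 + 0.69570707^2) = 0.713402
U = k * uc = 2 * 0.713402
U = 1.4268

1.4268


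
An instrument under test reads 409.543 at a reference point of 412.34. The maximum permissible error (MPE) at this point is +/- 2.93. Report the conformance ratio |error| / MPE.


e = indication - reference = 409.543 - 412.34 = -2.7970
|e| = 2.7970
ratio = |e| / MPE = 2.7970 / 2.93
ratio = 0.9546

0.9546


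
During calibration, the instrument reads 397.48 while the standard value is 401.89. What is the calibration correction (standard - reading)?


Correction = standard - reading
= 401.89 - 397.48
= 4.4100

4.4100


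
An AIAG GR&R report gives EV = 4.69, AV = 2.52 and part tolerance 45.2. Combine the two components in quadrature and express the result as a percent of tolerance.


GRR = sqrt(EV^2 + AV^2) = sqrt(4.69^2 + 2.52^2) = 5.3241431
%GRR = GRR / tol * 100 = 5.3241431 / 45.2 * 100
%GRR = 11.7791

11.7791


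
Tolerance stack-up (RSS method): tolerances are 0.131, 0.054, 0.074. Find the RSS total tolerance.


RSS = sqrt(0.131^2 + 0.054^2 + 0.074^2)
= sqrt(0.025553)
= 0.1599

0.1599


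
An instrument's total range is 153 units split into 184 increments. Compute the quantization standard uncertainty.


resolution = range / divisions
resolution = 153 / 184 = 0.83152174
u_res = resolution / (2*sqrt(3))
u_res = 0.83152174 / 3.4641016
u_res = 0.2400

0.2400


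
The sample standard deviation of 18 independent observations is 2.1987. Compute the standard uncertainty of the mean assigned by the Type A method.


u_A = s / sqrt(n)
u_A = 2.1987 / sqrt(18)
u_A = 2.1987 / 4.2426407
u_A = 0.5182

0.5182


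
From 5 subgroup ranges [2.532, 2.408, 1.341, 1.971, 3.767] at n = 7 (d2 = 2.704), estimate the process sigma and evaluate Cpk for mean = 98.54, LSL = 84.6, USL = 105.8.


R_bar = (2.532 + 2.408 + 1.341 + 1.971 + 3.767) / 5 = 2.4038
sigma = R_bar / d2 = 2.4038 / 2.704 = 0.88897929
Cp = (USL - LSL)/(6*sigma) = (105.8 - 84.6)/(6*0.88897929) = 3.9746
Cpu = (105.8 - 98.54)/(3*0.88897929) = 2.7222
Cpl = (98.54 - 84.6)/(3*0.88897929) = 5.2270
Cpk = min(Cpu, Cpl) = 2.7222

2.7222


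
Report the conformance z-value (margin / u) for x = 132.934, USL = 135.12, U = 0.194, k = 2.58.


u = U / k = 0.194 / 2.58 = 0.075193798
margin = |USL - x| = |135.12 - 132.934| = 2.186
z = margin / u = 2.186 / 0.075193798
z = 29.0715

29.0715


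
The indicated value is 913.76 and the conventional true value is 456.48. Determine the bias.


Systematic error = measured - true
= 913.76 - 456.48
= 457.2800

457.2800


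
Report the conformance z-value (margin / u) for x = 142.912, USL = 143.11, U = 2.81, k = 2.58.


u = U / k = 2.81 / 2.58 = 1.0891473
margin = |USL - x| = |143.11 - 142.912| = 0.198
z = margin / u = 0.198 / 1.0891473
z = 0.1818

0.1818


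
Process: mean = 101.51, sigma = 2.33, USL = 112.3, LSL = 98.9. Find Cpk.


Cpu = (USL - mean) / (3*sigma) = (112.3 - 101.51) / (3*2.33) = 1.5436
Cpl = (mean - LSL) / (3*sigma) = (101.51 - 98.9) / (3*2.33) = 0.3734
Cpk = min(Cpu, Cpl) = 0.3734

0.3734


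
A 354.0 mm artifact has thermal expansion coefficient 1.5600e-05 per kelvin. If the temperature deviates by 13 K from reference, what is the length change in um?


dL = L * alpha * dT
= 354.0 * 1.5600e-05 * 13
= 0.0717912 mm
dL_um = 0.0717912 * 1000 = 71.7912 um

71.7912


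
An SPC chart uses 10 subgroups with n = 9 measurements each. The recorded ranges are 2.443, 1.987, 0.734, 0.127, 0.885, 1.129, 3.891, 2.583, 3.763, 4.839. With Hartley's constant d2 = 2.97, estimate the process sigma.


R_bar = (2.443 + 1.987 + 0.734 + 0.127 + 0.885 + 1.129 + 3.891 + 2.583 + 3.763 + 4.839) / 10
R_bar = 22.381 / 10 = 2.2381
sigma_hat = R_bar / d2 = 2.2381 / 2.97 = 0.7536

0.7536


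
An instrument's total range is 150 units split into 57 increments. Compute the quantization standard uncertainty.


resolution = range / divisions
resolution = 150 / 57 = 2.6315789
u_res = resolution / (2*sqrt(3))
u_res = 2.6315789 / 3.4641016
u_res = 0.7597

0.7597


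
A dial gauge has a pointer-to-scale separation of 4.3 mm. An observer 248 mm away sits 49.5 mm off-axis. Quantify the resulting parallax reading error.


error = h * offset / d
= 4.3 * 49.5 / 248
= 0.8583

0.8583


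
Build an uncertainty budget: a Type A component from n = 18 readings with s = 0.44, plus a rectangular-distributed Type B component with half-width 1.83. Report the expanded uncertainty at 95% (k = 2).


u_A = s / sqrt(n) = 0.44 / sqrt(18) = 0.10370899
u_B = half_width / sqrt(3) = 1.83 / sqrt(3) = 1.056551
uc = sqrt(u_A^2 + u_B^2) = sqrt(0.10370899^2 + 1.056551^2) = 1.0616287
U = k * uc = 2 * 1.0616287
U = 2.1233

2.1233


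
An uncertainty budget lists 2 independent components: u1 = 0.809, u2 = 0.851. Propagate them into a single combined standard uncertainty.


uc = sqrt(0.809^2 + 0.851^2)
uc = sqrt(1.378682)
uc = 1.1742

1.1742


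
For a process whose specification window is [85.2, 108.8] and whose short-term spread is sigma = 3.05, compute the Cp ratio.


Cp = (USL - LSL) / (6 * sigma)
= (108.8 - 85.2) / (6 * 3.05)
= 23.6000 / 18.3000
= 1.2896

1.2896


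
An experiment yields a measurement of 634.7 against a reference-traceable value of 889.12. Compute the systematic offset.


Systematic error = measured - true
= 634.7 - 889.12
= -254.4200

-254.4200


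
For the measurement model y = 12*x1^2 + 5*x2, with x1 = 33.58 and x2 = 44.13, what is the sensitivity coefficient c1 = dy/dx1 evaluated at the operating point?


y = 12*x1^2 + 5*x2
dy/dx1 = 2*12*x1
Evaluate at x1 = 33.58: c1 = 24 * 33.58
c1 = 805.9200

805.9200


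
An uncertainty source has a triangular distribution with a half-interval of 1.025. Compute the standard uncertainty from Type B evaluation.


u_B = half_width / sqrt(6)
u_B = 1.025 / 2.4494897
u_B = 0.4185

0.4185


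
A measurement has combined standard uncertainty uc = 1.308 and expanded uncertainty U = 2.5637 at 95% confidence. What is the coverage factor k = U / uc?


k = U / uc
k = 2.5637 / 1.308
k = 1.96

1.96


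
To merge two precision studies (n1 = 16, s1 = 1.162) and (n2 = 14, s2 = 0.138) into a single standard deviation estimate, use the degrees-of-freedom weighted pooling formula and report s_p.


s_p = sqrt(((n1-1)*s1^2 + (n2-1)*s2^2) / (n1+n2-2))
numerator = (16-1)*1.162^2 + (14-1)*0.138^2 = 20.25366 + 0.247572 = 20.501232
denominator = 16 + 14 - 2 = 28
s_p^2 = 20.501232 / 28 = 0.73218686
s_p = sqrt(0.73218686) = 0.8557

0.8557


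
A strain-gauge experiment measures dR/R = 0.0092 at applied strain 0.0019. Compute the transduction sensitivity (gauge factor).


GF = (dR/R) / epsilon
= 0.0092 / 0.0019
= 4.8421

4.8421


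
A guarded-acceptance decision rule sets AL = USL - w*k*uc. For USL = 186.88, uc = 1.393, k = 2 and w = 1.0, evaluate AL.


U = k * uc = 2 * 1.393 = 2.786
guard band g = w * U = 1.0 * 2.786 = 2.786
AL = USL - g = 186.88 - 2.786
AL = 184.0940

184.0940


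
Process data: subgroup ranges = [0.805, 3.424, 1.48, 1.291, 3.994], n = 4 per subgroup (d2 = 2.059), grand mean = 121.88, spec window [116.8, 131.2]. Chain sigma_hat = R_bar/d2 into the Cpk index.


R_bar = (0.805 + 3.424 + 1.48 + 1.291 + 3.994) / 5 = 2.1988
sigma = R_bar / d2 = 2.1988 / 2.059 = 1.067897
Cp = (USL - LSL)/(6*sigma) = (131.2 - 116.8)/(6*1.067897) = 2.2474
Cpu = (131.2 - 121.88)/(3*1.067897) = 2.9091
Cpl = (121.88 - 116.8)/(3*1.067897) = 1.5857
Cpk = min(Cpu, Cpl) = 1.5857

1.5857


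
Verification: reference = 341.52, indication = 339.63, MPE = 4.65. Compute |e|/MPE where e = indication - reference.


e = indication - reference = 339.63 - 341.52 = -1.8900
|e| = 1.8900
ratio = |e| / MPE = 1.8900 / 4.65
ratio = 0.4065

0.4065


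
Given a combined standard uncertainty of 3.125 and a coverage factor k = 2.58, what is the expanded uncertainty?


U = k * uc
U = 2.58 * 3.125
U = 8.0625

8.0625


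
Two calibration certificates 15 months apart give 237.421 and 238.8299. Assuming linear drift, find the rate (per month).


rate = (v2 - v1) / months
= (238.8299 - 237.421) / 15
= 1.4089 / 15
= 0.0939

0.0939


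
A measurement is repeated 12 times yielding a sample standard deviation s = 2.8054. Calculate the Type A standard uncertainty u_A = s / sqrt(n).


u_A = s / sqrt(n)
u_A = 2.8054 / sqrt(12)
u_A = 2.8054 / 3.4641016
u_A = 0.8098

0.8098


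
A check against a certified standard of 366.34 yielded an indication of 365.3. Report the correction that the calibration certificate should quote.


Correction = standard - reading
= 366.34 - 365.3
= 1.0400

1.0400


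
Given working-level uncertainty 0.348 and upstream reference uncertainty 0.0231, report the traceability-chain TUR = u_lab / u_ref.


TUR = u_lab / u_ref
= 0.348 / 0.0231
= 15.0649

15.0649


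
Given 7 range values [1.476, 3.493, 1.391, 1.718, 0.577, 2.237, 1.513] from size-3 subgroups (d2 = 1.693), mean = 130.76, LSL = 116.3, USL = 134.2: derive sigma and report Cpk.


R_bar = (1.476 + 3.493 + 1.391 + 1.718 + 0.577 + 2.237 + 1.513) / 7 = 1.7721429
sigma = R_bar / d2 = 1.7721429 / 1.693 = 1.0467471
Cp = (USL - LSL)/(6*sigma) = (134.2 - 116.3)/(6*1.0467471) = 2.8501
Cpu = (134.2 - 130.76)/(3*1.0467471) = 1.0955
Cpl = (130.76 - 116.3)/(3*1.0467471) = 4.6047
Cpk = min(Cpu, Cpl) = 1.0955

1.0955


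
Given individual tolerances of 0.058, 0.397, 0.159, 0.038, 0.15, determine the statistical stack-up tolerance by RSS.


RSS = sqrt(0.058^2 + 0.397^2 + 0.159^2 + 0.038^2 + 0.15^2)
= sqrt(0.210198)
= 0.4585

0.4585


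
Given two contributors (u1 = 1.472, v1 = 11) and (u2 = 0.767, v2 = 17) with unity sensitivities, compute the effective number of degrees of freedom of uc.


uc = sqrt(u1^2 + u2^2) = sqrt(1.472^2 + 0.767^2) = 1.6598413
v_eff = uc^4 / (u1^4/v1 + u2^4/v2)
= 1.6598413^4 / (1.472^4/11 + 0.767^4/17)
= 7.590428 / 0.44717178
v_eff = 16.9743

16.9743


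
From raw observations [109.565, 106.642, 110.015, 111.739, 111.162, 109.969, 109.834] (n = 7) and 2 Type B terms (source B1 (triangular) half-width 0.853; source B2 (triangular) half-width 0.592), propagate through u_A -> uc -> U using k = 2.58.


mean = (109.565 + 106.642 + 110.015 + 111.739 + 111.162 + 109.969 + 109.834) / 7 = 109.8465714
s = sqrt(sum((x - mean)^2)/(n-1)) = 1.6178027
u_A = s / sqrt(n) = 1.6178027 / sqrt(7) = 0.61147194
u_B1 = 0.853 / sqrt(6) = 0.34823579
u_B2 = 0.592 / sqrt(6) = 0.24168299
uc = sqrt(0.61147194^2 + 0.34823579^2 + 0.24168299^2) = 0.7440274
U = k * uc = 2.58 * 0.7440274
U = 1.9196

1.9196


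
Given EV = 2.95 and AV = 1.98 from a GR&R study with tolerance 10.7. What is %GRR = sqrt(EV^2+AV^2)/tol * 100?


GRR = sqrt(EV^2 + AV^2) = sqrt(2.95^2 + 1.98^2) = 3.5528721
%GRR = GRR / tol * 100 = 3.5528721 / 10.7 * 100
%GRR = 33.2044

33.2044


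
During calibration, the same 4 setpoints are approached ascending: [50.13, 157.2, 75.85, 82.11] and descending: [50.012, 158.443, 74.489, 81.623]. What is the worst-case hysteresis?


|50.13 - 50.012| = 0.1180
|157.2 - 158.443| = 1.2430
|75.85 - 74.489| = 1.3610
|82.11 - 81.623| = 0.4870
hysteresis = max(diffs) = 1.3610

1.3610


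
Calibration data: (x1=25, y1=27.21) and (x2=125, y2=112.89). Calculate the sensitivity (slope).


slope = (y2 - y1) / (x2 - x1)
= (112.89 - 27.21) / (125 - 25)
= 85.6800 / 100
= 0.8568

0.8568


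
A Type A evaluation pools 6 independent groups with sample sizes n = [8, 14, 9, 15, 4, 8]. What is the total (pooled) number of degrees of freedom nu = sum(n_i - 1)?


nu = sum_i (n_i - 1)
nu = ((8 - 1) + (14 - 1) + (9 - 1) + (15 - 1) + (4 - 1) + (8 - 1))
nu = 7 + 13 + 8 + 14 + 3 + 7
nu = 52

52


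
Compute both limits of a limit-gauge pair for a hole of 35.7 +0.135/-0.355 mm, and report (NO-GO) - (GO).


GO = nominal - lower_tol (smallest hole = maximum material condition)
GO = 35.7 - 0.355 = 35.345
NO-GO = nominal + upper_tol (largest hole = least material condition)
NO-GO = 35.7 + 0.135 = 35.835
spread = NO-GO - GO = 35.835 - 35.345 = 0.4900

0.4900


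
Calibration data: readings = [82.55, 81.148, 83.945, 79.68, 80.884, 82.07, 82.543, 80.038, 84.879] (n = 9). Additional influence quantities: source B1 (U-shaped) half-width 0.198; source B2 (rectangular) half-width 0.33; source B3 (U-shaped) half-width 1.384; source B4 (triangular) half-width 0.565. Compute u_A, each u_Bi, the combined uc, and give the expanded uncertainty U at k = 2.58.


mean = (82.55 + 81.148 + 83.945 + 79.68 + 80.884 + 82.07 + 82.543 + 80.038 + 84.879) / 9 = 81.97077778
s = sqrt(sum((x - mean)^2)/(n-1)) = 1.727333
u_A = s / sqrt(n) = 1.727333 / sqrt(9) = 0.57577767
u_B1 = 0.198 / sqrt(2) = 0.14000714
u_B2 = 0.33 / sqrt(3) = 0.19052559
u_B3 = 1.384 / sqrt(2) = 0.97863579
u_B4 = 0.565 / sqrt(6) = 0.23066028
uc = sqrt(0.57577767^2 + 0.14000714^2 + 0.19052559^2 + 0.97863579^2 + 0.23066028^2) = 1.1825202
U = k * uc = 2.58 * 1.1825202
U = 3.0509

3.0509


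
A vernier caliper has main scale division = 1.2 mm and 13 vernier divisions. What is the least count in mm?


LC = MSD / n_div
= 1.2 / 13
= 0.0923

0.0923


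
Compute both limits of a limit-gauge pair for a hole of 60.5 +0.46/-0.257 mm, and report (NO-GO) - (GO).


GO = nominal - lower_tol (smallest hole = maximum material condition)
GO = 60.5 - 0.257 = 60.243
NO-GO = nominal + upper_tol (largest hole = least material condition)
NO-GO = 60.5 + 0.46 = 60.96
spread = NO-GO - GO = 60.96 - 60.243 = 0.7170

0.7170


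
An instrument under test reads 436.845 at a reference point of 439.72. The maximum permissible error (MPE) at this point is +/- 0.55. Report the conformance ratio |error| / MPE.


e = indication - reference = 436.845 - 439.72 = -2.8750
|e| = 2.8750
ratio = |e| / MPE = 2.8750 / 0.55
ratio = 5.2273

5.2273


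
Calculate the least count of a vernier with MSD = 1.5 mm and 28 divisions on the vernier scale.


LC = MSD / n_div
= 1.5 / 28
= 0.0536

0.0536


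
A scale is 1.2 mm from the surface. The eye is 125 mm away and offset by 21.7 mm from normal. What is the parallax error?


error = h * offset / d
= 1.2 * 21.7 / 125
= 0.2083

0.2083


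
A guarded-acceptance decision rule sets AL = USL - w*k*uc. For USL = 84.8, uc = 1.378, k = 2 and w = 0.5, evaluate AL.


U = k * uc = 2 * 1.378 = 2.756
guard band g = w * U = 0.5 * 2.756 = 1.378
AL = USL - g = 84.8 - 1.378
AL = 83.4220

83.4220


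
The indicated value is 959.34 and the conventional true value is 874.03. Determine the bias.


Systematic error = measured - true
= 959.34 - 874.03
= 85.3100

85.3100


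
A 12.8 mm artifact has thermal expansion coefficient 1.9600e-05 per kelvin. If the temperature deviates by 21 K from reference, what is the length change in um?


dL = L * alpha * dT
= 12.8 * 1.9600e-05 * 21
= 0.0052685 mm
dL_um = 0.0052685 * 1000 = 5.2685 um

5.2685


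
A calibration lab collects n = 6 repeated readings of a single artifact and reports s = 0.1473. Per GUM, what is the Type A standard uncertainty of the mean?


u_A = s / sqrt(n)
u_A = 0.1473 / sqrt(6)
u_A = 0.1473 / 2.4494897
u_A = 0.0601

0.0601


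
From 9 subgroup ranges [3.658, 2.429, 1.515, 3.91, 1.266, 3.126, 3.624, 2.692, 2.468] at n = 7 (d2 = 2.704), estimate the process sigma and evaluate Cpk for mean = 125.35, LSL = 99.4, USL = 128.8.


R_bar = (3.658 + 2.429 + 1.515 + 3.91 + 1.266 + 3.126 + 3.624 + 2.692 + 2.468) / 9 = 2.7431111
sigma = R_bar / d2 = 2.7431111 / 2.704 = 1.0144642
Cp = (USL - LSL)/(6*sigma) = (128.8 - 99.4)/(6*1.0144642) = 4.8301
Cpu = (128.8 - 125.35)/(3*1.0144642) = 1.1336
Cpl = (125.35 - 99.4)/(3*1.0144642) = 8.5267
Cpk = min(Cpu, Cpl) = 1.1336

1.1336


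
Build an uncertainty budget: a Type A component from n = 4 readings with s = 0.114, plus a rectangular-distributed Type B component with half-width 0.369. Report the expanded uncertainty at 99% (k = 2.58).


u_A = s / sqrt(n) = 0.114 / sqrt(4) = 0.057
u_B = half_width / sqrt(3) = 0.369 / sqrt(3) = 0.21304225
uc = sqrt(u_A^2 + u_B^2) = sqrt(0.057^2 + 0.21304225^2) = 0.22053571
U = k * uc = 2.58 * 0.22053571
U = 0.5690

0.5690


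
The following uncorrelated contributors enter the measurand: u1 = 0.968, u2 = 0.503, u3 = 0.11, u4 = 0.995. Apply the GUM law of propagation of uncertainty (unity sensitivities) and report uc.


uc = sqrt(0.968^2 + 0.503^2 + 0.11^2 + 0.995^2)
uc = sqrt(2.192158)
uc = 1.4806

1.4806


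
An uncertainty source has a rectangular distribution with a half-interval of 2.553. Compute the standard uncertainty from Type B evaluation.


u_B = half_width / sqrt(3)
u_B = 2.553 / 1.7320508
u_B = 1.4740

1.4740


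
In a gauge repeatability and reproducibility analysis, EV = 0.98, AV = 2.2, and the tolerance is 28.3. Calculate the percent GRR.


GRR = sqrt(EV^2 + AV^2) = sqrt(0.98^2 + 2.2^2) = 2.408402
%GRR = GRR / tol * 100 = 2.408402 / 28.3 * 100
%GRR = 8.5103

8.5103


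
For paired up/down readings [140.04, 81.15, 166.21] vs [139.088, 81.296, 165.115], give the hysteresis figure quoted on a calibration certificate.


|140.04 - 139.088| = 0.9520
|81.15 - 81.296| = 0.1460
|166.21 - 165.115| = 1.0950
hysteresis = max(diffs) = 1.0950

1.0950


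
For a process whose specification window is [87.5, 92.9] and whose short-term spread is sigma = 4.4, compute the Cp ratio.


Cp = (USL - LSL) / (6 * sigma)
= (92.9 - 87.5) / (6 * 4.4)
= 5.4000 / 26.4000
= 0.2045

0.2045


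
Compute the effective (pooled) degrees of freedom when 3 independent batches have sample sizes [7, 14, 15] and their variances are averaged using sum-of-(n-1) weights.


nu = sum_i (n_i - 1)
nu = ((7 - 1) + (14 - 1) + (15 - 1))
nu = 6 + 13 + 14
nu = 33

33


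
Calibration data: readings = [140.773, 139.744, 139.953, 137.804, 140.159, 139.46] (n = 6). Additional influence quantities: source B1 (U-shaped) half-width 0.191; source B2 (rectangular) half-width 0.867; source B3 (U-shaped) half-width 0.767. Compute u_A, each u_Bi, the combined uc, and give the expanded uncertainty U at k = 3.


mean = (140.773 + 139.744 + 139.953 + 137.804 + 140.159 + 139.46) / 6 = 139.6488333
s = sqrt(sum((x - mean)^2)/(n-1)) = 1.0064455
u_A = s / sqrt(n) = 1.0064455 / sqrt(6) = 0.41087965
u_B1 = 0.191 / sqrt(2) = 0.1350574
u_B2 = 0.867 / sqrt(3) = 0.50056268
u_B3 = 0.767 / sqrt(2) = 0.5423509
uc = sqrt(0.41087965^2 + 0.1350574^2 + 0.50056268^2 + 0.5423509^2) = 0.85543561
U = k * uc = 3 * 0.85543561
U = 2.5663

2.5663


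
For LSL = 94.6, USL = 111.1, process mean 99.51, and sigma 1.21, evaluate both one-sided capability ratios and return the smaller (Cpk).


Cpu = (USL - mean) / (3*sigma) = (111.1 - 99.51) / (3*1.21) = 3.1928
Cpl = (mean - LSL) / (3*sigma) = (99.51 - 94.6) / (3*1.21) = 1.3526
Cpk = min(Cpu, Cpl) = 1.3526

1.3526


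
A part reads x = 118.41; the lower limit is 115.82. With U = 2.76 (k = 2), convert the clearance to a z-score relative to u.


u = U / k = 2.76 / 2 = 1.38
margin = |LSL - x| = |115.82 - 118.41| = 2.59
z = margin / u = 2.59 / 1.38
z = 1.8768

1.8768


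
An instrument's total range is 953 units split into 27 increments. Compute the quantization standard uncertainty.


resolution = range / divisions
resolution = 953 / 27 = 35.296296
u_res = resolution / (2*sqrt(3))
u_res = 35.296296 / 3.4641016
u_res = 10.1892

10.1892


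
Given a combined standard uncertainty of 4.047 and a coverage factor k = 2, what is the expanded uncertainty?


U = k * uc
U = 2 * 4.047
U = 8.0940

8.0940


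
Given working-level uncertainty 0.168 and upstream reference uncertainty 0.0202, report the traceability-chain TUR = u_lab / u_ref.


TUR = u_lab / u_ref
= 0.168 / 0.0202
= 8.3168

8.3168


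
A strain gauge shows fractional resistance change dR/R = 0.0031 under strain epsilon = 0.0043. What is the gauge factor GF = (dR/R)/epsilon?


GF = (dR/R) / epsilon
= 0.0031 / 0.0043
= 0.7209

0.7209


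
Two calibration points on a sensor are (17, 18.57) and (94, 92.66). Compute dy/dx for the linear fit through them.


slope = (y2 - y1) / (x2 - x1)
= (92.66 - 18.57) / (94 - 17)
= 74.0900 / 77
= 0.9622

0.9622


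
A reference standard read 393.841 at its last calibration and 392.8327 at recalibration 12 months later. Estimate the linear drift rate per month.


rate = (v2 - v1) / months
= (392.8327 - 393.841) / 12
= -1.0083 / 12
= -0.0840

-0.0840


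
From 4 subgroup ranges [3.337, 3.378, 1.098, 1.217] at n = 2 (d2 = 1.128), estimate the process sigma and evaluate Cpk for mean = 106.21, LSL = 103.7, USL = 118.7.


R_bar = (3.337 + 3.378 + 1.098 + 1.217) / 4 = 2.2575
sigma = R_bar / d2 = 2.2575 / 1.128 = 2.0013298
Cp = (USL - LSL)/(6*sigma) = (118.7 - 103.7)/(6*2.0013298) = 1.2492
Cpu = (118.7 - 106.21)/(3*2.0013298) = 2.0803
Cpl = (106.21 - 103.7)/(3*2.0013298) = 0.4181
Cpk = min(Cpu, Cpl) = 0.4181

0.4181


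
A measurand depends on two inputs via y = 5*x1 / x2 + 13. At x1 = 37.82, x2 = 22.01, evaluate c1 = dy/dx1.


y = 5*x1 / x2 + 13
dy/dx1 = 5/x2
Evaluate at x2 = 22.01: c1 = 5 / 22.01
c1 = 0.2272

0.2272


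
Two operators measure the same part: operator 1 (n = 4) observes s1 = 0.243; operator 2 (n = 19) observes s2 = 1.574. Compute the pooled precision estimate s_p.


s_p = sqrt(((n1-1)*s1^2 + (n2-1)*s2^2) / (n1+n2-2))
numerator = (4-1)*0.243^2 + (19-1)*1.574^2 = 0.177147 + 44.594568 = 44.771715
denominator = 4 + 19 - 2 = 21
s_p^2 = 44.771715 / 21 = 2.1319864
s_p = sqrt(2.1319864) = 1.4601

1.4601


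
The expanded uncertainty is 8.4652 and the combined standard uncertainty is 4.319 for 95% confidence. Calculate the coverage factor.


k = U / uc
k = 8.4652 / 4.319
k = 1.96

1.96


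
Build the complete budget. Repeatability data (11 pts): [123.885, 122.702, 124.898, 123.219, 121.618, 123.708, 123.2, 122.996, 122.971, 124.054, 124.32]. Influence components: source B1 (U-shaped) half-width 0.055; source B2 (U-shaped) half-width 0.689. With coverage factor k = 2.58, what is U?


mean = (123.885 + 122.702 + 124.898 + 123.219 + 121.618 + 123.708 + 123.2 + 122.996 + 122.971 + 124.054 + 124.32) / 11 = 123.4155455
s = sqrt(sum((x - mean)^2)/(n-1)) = 0.89040983
u_A = s / sqrt(n) = 0.89040983 / sqrt(11) = 0.26846867
u_B1 = 0.055 / sqrt(2) = 0.038890873
u_B2 = 0.689 / sqrt(2) = 0.48719657
uc = sqrt(0.26846867^2 + 0.038890873^2 + 0.48719657^2) = 0.5576275
U = k * uc = 2.58 * 0.5576275
U = 1.4387

1.4387


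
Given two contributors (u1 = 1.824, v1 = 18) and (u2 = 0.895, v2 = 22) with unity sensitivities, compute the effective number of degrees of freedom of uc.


uc = sqrt(u1^2 + u2^2) = sqrt(1.824^2 + 0.895^2) = 2.0317483
v_eff = uc^4 / (u1^4/v1 + u2^4/v2)
= 2.0317483^4 / (1.824^4/18 + 0.895^4/22)
= 17.040394 / 0.64409713
v_eff = 26.4562

26.4562


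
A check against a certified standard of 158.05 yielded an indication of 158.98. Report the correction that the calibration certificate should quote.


Correction = standard - reading
= 158.05 - 158.98
= -0.9300

-0.9300


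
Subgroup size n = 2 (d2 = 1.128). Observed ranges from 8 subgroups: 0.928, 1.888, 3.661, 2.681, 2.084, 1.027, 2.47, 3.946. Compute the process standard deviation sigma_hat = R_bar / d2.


R_bar = (0.928 + 1.888 + 3.661 + 2.681 + 2.084 + 1.027 + 2.47 + 3.946) / 8
R_bar = 18.685 / 8 = 2.335625
sigma_hat = R_bar / d2 = 2.335625 / 1.128 = 2.0706

2.0706


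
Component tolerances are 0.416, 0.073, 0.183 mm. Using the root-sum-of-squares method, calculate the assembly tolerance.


RSS = sqrt(0.416^2 + 0.073^2 + 0.183^2)
= sqrt(0.211874)
= 0.4603

0.4603


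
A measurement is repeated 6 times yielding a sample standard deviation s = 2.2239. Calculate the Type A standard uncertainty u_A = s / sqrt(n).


u_A = s / sqrt(n)
u_A = 2.2239 / sqrt(6)
u_A = 2.2239 / 2.4494897
u_A = 0.9079

0.9079
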